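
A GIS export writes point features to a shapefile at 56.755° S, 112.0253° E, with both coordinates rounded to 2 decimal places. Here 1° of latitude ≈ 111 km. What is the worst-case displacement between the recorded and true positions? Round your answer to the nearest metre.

Rounding to 2 decimal places leaves each coordinate within ±0.005° of the true value.
Latitude error → 0.005 × 111000 = 555 m along the meridian.
E–W at 56.755°: 0.005° × 111000 × cos 56.755° = 0.005 × 111000 × 0.5482 ≈ 304.262 m.
Combining orthogonally: (555² + 304.262²)^½ ≈ 632.93 m.

633 metres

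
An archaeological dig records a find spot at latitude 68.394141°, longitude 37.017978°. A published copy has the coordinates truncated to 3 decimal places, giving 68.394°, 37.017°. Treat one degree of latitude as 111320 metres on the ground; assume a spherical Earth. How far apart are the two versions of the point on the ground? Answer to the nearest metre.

43 metres

Δlat = 68.394141 − 68.394 = +0.000141°; Δlon = 37.017978 − 37.017 = +0.000978°.
North–south shift: 0.000141 × 111320 = 15.6961 m.
E–W at 68.394°: 0.000978° × 111320 × cos 68.394° = 0.000978 × 111320 × 0.3682 ≈ 40.0887 m.
Distance: √(15.6961² + 40.0887²) ≈ 43.0519 m.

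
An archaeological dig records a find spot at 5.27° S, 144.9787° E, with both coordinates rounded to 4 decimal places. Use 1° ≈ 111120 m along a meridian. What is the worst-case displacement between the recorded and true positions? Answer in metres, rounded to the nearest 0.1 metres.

Rounding to 4 decimal places leaves each coordinate within ±5e-05° of the true value.
N–S: 5e-05° × 111120 m/° = 5.556 m.
East–west component at 5.27°: 5e-05° × 111120 × cos 5.27° ≈ 5e-05 × 110650 ≈ 5.53251 m.
Combining orthogonally: (5.556² + 5.53251²)^½ ≈ 7.84078 m.

7.8 metres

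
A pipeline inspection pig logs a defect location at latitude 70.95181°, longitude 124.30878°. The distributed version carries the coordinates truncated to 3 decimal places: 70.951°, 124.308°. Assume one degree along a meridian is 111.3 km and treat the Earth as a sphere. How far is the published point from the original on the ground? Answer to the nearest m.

Δlat = 70.95181 − 70.951 = +0.00081°; Δlon = 124.30878 − 124.308 = +0.00078°.
N–S: 0.00081° × 111300 m/° = 90.153 m.
E–W at 70.951°: 0.00078° × 111300 × cos 70.951° = 0.00078 × 111300 × 0.3264 ≈ 28.3341 m.
Distance: √(90.153² + 28.3341²) ≈ 94.5007 m.

95 m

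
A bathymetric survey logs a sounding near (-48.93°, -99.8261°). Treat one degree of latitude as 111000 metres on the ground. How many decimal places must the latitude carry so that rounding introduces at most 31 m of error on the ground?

4 decimal places

One degree of latitude covers 111000 m.
With N decimal places the half-ulp bound is 0.5·10⁻ᴺ°, or 0.5·10⁻ᴺ × 111000 m on the ground.
Setting 55500 × 10⁻ᴺ ≤ 31 gives 10ᴺ ≥ 1790, i.e. N ≥ 3.25.
N = 3 would give 55.5 m (too coarse); N = 4 gives 5.55 m ≤ 31 m.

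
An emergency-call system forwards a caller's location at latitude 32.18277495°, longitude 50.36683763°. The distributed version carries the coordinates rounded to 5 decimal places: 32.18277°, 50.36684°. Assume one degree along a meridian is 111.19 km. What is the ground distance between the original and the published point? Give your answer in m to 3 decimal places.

0.594 m

The latitude changed by +0.00000495° and the longitude by -0.00000237°.
North–south shift: 0.00000495 × 111190 = 0.550391 m.
East–west at this latitude: -0.00000237° × 111190 × cos 32.1828° ≈ -0.00000237 × 94106 = -0.223031 m.
Hypotenuse of the two orthogonal shifts: √(0.550391² + 0.223031²) = 0.593862 m.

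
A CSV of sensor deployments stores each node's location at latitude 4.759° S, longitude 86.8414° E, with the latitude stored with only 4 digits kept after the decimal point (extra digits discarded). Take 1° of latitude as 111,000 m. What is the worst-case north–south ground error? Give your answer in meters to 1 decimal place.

Truncating at 4 decimal places can drop up to a full unit in the last place, so the latitude may be off by as much as 0.0001°.
North–south distance: 0.0001° × 111000 m/° = 11.1 m.

11.1 meters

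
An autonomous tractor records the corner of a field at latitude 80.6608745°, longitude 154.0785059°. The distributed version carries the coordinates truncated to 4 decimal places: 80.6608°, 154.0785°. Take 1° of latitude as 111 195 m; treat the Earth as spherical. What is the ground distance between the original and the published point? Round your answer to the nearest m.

8 m

Δlat = 80.6608745 − 80.6608 = +0.0000745°; Δlon = 154.0785059 − 154.0785 = +0.0000059°.
N–S: 0.0000745° × 111195 m/° = 8.28403 m.
E–W at 80.6608°: 0.0000059° × 111195 × cos 80.6608° = 0.0000059 × 111195 × 0.1623 ≈ 0.106463 m.
Distance: √(8.28403² + 0.106463²) ≈ 8.28471 m.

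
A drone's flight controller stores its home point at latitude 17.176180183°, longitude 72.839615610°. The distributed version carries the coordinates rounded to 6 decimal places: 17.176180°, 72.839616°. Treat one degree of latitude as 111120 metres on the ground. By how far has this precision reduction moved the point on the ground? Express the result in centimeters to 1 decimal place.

The latitude changed by +0.000000183° and the longitude by -0.000000390°.
N–S: 0.000000183° × 111120 m/° = 0.020335 m.
East–west at this latitude: -0.000000390° × 111120 × cos 17.1762° ≈ -0.000000390 × 106164 = -0.041404 m.
Combined displacement = (0.020335² + 0.041404²)^½ ≈ 0.0461281 m.
That is 0.0461281 m = 4.6128 cm.

4.6 centimeters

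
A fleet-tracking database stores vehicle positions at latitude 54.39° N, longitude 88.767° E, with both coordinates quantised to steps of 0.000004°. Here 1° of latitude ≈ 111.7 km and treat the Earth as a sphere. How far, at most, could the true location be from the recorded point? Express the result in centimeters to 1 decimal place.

25.9 centimeters

With a 0.000004° grid the true value lies within half a step, ±0.000004°/2 = ±2e-06°, of the stored one.
N–S: 2e-06° × 111700 m/° = 0.2234 m.
E–W at 54.39°: 2e-06° × 111700 × cos 54.39° = 2e-06 × 111700 × 0.5823 ≈ 0.130078 m.
The two errors are perpendicular, so the maximum displacement is √(0.2234² + 0.130078²) ≈ 0.258511 m.
That is 0.258511 m = 25.851 cm.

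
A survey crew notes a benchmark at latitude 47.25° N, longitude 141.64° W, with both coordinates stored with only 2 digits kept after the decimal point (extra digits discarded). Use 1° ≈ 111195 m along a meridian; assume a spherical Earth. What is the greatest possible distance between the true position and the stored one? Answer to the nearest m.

Truncating at 2 decimal places can drop up to a full unit in the last place, so each coordinate may be off by as much as 0.01°.
N–S: 0.01° × 111195 m/° = 1111.95 m.
Longitude error → 0.01 × 111195 × cos 47.25° = 0.01 × 111195 × 0.6788 ≈ 754.792 m.
Combining orthogonally: (1111.95² + 754.792²)^½ ≈ 1343.93 m.

1344 m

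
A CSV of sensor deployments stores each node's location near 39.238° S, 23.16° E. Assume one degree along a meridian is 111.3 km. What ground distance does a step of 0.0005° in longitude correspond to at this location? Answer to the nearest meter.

43 meters

One degree of longitude here spans 111300 × cos 39.238° = 111300 × 0.7745 ≈ 86204.6 m; 0.0005° of that is 43.1023 m.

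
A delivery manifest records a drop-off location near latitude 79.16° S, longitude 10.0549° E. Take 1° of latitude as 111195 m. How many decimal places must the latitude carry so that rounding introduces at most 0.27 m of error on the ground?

One degree of latitude covers 111195 m.
N decimal places → at most half a unit in the last place, 0.5 × 10⁻ᴺ° = 111195/2 × 10⁻ᴺ m.
Need 0.5 × 111195 × 10⁻ᴺ ≤ 0.27 → 10⁻ᴺ ≤ 4.856e-06, so N ≥ 5.31.
N = 5 would give 0.556 m (too coarse); N = 6 gives 0.0556 m ≤ 0.27 m.

6 decimal places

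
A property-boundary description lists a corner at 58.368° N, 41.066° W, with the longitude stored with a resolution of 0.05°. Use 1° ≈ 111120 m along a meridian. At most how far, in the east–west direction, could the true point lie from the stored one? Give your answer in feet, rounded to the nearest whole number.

With a 0.05° grid the true value lies within half a step, ±0.05°/2 = ±0.025°, of the stored one.
At latitude 58.368° a degree of longitude spans 111120 m × cos 58.368° = 111120 × 0.5245 ≈ 58278.2 m.
East–west error: 0.025° × 58278.2 m/° ≈ 1456.95 m.
In feet: 1456.95 m ÷ 0.3048 ≈ 4780 ft.

4780 feet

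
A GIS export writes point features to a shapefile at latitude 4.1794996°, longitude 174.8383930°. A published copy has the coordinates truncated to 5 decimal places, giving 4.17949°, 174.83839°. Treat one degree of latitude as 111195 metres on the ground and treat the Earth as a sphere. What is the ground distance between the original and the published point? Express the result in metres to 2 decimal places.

1.12 metres

The latitude changed by +0.0000096° and the longitude by +0.0000030°.
N–S: 0.0000096° × 111195 m/° = 1.06747 m.
East–west at this latitude: 0.0000030° × 111195 × cos 4.17949° ≈ 0.0000030 × 110899 = 0.332698 m.
Hypotenuse of the two orthogonal shifts: √(1.06747² + 0.332698²) = 1.11812 m.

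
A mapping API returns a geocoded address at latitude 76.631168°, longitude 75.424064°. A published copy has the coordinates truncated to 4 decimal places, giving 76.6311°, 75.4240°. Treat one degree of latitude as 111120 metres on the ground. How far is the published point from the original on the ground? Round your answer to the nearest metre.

8 metres

Δlat = 76.631168 − 76.6311 = +0.000068°; Δlon = 75.424064 − 75.4240 = +0.000064°.
North–south shift: 0.000068 × 111120 = 7.55616 m.
East–west at this latitude: 0.000064° × 111120 × cos 76.6311° ≈ 0.000064 × 25693.1 = 1.64436 m.
Distance: √(7.55616² + 1.64436²) ≈ 7.73301 m.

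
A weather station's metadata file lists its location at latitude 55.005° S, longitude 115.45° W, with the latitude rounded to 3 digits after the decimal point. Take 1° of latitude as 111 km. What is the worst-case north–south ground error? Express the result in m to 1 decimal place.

55.5 m

Rounding to 3 decimal places leaves the latitude within ±0.0005° of the true value.
Along the meridian that is 0.0005° × 111000 m/° = 55.5 m.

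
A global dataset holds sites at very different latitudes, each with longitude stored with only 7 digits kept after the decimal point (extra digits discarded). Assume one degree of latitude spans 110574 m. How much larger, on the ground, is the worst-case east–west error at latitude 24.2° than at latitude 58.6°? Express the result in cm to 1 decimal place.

Truncating at 7 decimal places can drop up to a full unit in the last place, so the longitude may be off by as much as 1e-07°.
Error at 24.2° = 1e-07° × 110574 × cos 24.2° ≈ 0.011057 × 0.9121 = 0.010086 m.
Error at 58.6° = 1e-07° × 110574 × cos 58.6° ≈ 0.011057 × 0.5210 = 0.005761 m.
So the lower-latitude error exceeds the higher by 0.010086 − 0.005761 = 0.0043247 m.
That is 0.00432467 m = 0.43247 cm.

0.4 cm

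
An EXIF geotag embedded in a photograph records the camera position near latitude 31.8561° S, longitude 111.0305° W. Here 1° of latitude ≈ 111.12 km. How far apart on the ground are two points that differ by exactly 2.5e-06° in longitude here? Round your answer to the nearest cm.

24 cm

At 31.8561° a degree of longitude is 111120 × cos 31.8561° ≈ 94382.7 m, so 2.5e-06° corresponds to 0.235957 m.
That is 0.235957 m = 23.596 cm.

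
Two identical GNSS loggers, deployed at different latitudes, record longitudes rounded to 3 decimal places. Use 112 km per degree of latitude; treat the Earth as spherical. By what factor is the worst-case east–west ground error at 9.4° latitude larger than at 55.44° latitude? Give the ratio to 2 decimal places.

1.74

Rounding to 3 decimal places leaves the longitude within ±0.0005° of the true value.
Error at 9.4° = 0.0005° × 112000 × cos 9.4° ≈ 56 × 0.9866 = 55.248 m.
Error at 55.44° = 0.0005° × 112000 × cos 55.44° ≈ 56 × 0.5673 = 31.767 m.
Ratio: 55.248 / 31.767 = cos 9.4° / cos 55.44° ≈ 1.7392.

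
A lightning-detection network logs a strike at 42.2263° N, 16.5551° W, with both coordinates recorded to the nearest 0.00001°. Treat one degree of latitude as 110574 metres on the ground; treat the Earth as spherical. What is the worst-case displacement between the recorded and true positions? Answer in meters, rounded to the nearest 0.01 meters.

Rounding to 5 decimal places leaves each coordinate within ±5e-06° of the true value.
Latitude error → 5e-06 × 110574 = 0.55287 m along the meridian.
Longitude error → 5e-06 × 110574 × cos 42.2263° = 5e-06 × 110574 × 0.7405 ≈ 0.409398 m.
The two errors are perpendicular, so the maximum displacement is √(0.55287² + 0.409398²) ≈ 0.687948 m.

0.69 meters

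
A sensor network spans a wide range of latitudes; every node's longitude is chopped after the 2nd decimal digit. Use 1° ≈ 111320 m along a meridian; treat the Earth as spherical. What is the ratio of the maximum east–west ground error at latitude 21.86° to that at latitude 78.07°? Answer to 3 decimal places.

Truncating at 2 decimal places can drop up to a full unit in the last place, so the longitude may be off by as much as 0.01°.
At 21.86°: 0.01° × 111320 × cos 21.86° = 0.01 × 111320 × 0.9281 ≈ 1033.2 m.
At 78.07°: 0.01° × 111320 × cos 78.07° = 0.01 × 111320 × 0.2067 ≈ 230.12 m.
Ratio: 1033.2 / 230.12 = cos 21.86° / cos 78.07° ≈ 4.4897.

4.490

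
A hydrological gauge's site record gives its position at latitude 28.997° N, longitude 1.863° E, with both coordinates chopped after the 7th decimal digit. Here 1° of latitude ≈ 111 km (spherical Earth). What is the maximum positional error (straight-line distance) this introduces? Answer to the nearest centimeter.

1 centimeters

Truncating at 7 decimal places can drop up to a full unit in the last place, so each coordinate may be off by as much as 1e-07°.
North–south component: 1e-07° × 111000 = 0.0111 m.
Longitude error → 1e-07 × 111000 × cos 28.997° = 1e-07 × 111000 × 0.8746 ≈ 0.00970856 m.
Combining orthogonally: (0.0111² + 0.00970856²)^½ ≈ 0.0147467 m.
That is 0.0147467 m = 1.4747 cm.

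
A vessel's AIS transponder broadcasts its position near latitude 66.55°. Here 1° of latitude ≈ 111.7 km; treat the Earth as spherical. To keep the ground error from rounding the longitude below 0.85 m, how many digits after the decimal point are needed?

At 66.55° one degree of longitude covers 111700 × cos 66.55° ≈ 111700 × 0.3979 ≈ 44450.9 m.
Rounding to N decimal places gives at most 0.5 × 10⁻ᴺ degrees of error, i.e. 0.5 × 10⁻ᴺ × 44450.9 m.
Need 0.5 × 44450.9 × 10⁻ᴺ ≤ 0.85 → 10⁻ᴺ ≤ 3.824e-05, so N ≥ 4.42.
N = 4 would give 2.22 m (too coarse); N = 5 gives 0.222 m ≤ 0.85 m.

5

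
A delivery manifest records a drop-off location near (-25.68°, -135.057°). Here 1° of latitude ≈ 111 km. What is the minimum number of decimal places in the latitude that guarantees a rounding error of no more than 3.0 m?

5

One degree of latitude covers 111000 m.
With N decimal places the half-ulp bound is 0.5·10⁻ᴺ°, or 0.5·10⁻ᴺ × 111000 m on the ground.
Need 0.5 × 111000 × 10⁻ᴺ ≤ 3.0 → 10⁻ᴺ ≤ 5.405e-05, so N ≥ 4.27.
At 4 places the error can reach 5.55 m, but 5 places keeps it to 0.555 m.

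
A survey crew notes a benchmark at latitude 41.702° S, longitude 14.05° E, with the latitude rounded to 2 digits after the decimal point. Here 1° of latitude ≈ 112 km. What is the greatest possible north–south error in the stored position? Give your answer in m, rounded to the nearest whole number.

560 m

Rounding to 2 decimal places leaves the latitude within ±0.005° of the true value.
North–south distance: 0.005° × 112000 m/° = 560 m.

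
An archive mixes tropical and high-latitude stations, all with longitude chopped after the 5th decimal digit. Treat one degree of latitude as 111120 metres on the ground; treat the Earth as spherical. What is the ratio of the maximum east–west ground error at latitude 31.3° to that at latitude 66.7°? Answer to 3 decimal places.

Truncating at 5 decimal places can drop up to a full unit in the last place, so the longitude may be off by as much as 1e-05°.
At 31.3°: 1e-05° × 111120 × cos 31.3° = 1e-05 × 111120 × 0.8545 ≈ 0.94947 m.
Error at 66.7° = 1e-05° × 111120 × cos 66.7° ≈ 1.1112 × 0.3955 = 0.43953 m.
Ratio: 0.94947 / 0.43953 = cos 31.3° / cos 66.7° ≈ 2.1602.

2.160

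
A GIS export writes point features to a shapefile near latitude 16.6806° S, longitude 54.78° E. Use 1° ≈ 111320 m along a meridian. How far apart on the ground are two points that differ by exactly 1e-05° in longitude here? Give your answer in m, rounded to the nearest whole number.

1 m

One degree of longitude here spans 111320 × cos 16.6806° = 111320 × 0.9579 ≈ 106636 m; 1e-05° of that is 1.06636 m.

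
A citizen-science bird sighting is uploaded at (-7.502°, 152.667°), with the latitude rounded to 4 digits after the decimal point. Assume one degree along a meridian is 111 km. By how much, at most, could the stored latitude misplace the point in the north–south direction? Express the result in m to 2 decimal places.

5.55 m

Rounding to 4 decimal places leaves the latitude within ±5e-05° of the true value.
North–south distance: 5e-05° × 111000 m/° = 5.55 m.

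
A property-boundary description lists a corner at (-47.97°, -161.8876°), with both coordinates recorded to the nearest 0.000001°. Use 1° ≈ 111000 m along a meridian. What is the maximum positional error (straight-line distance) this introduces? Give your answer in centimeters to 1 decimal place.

6.7 centimeters

Rounding to 6 decimal places leaves each coordinate within ±5e-07° of the true value.
North–south component: 5e-07° × 111000 = 0.0555 m.
Longitude error → 5e-07 × 111000 × cos 47.97° = 5e-07 × 111000 × 0.6695 ≈ 0.0371583 m.
Worst case both components are at the extreme and orthogonal: √(0.0555² + 0.0371583²) ≈ 0.0667907 m.
That is 0.0667907 m = 6.6791 cm.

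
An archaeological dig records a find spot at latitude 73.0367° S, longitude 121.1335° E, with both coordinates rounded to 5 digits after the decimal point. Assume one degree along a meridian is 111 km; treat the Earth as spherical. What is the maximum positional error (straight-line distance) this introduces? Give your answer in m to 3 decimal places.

Rounding to 5 decimal places leaves each coordinate within ±5e-06° of the true value.
Latitude error → 5e-06 × 111000 = 0.555 m along the meridian.
East–west component at 73.0367°: 5e-06° × 111000 × cos 73.0367° ≈ 5e-06 × 32385.3 ≈ 0.161926 m.
Combining orthogonally: (0.555² + 0.161926²)^½ ≈ 0.578139 m.

0.578 m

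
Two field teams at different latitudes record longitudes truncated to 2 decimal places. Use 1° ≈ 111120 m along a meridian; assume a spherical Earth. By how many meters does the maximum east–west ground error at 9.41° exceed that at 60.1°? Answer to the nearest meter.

542 meters

Truncating at 2 decimal places can drop up to a full unit in the last place, so the longitude may be off by as much as 0.01°.
Error at 9.41° = 0.01° × 111120 × cos 9.41° ≈ 1111.2 × 0.9865 = 1096.2 m.
At 60.1°: 0.01° × 111120 × cos 60.1° = 0.01 × 111120 × 0.4985 ≈ 553.92 m.
So the lower-latitude error exceeds the higher by 1096.2 − 553.92 = 542.33 m.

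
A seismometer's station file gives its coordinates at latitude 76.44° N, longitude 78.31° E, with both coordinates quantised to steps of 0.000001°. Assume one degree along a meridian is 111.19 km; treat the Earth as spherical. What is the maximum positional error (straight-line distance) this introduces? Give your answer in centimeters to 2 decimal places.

5.71 centimeters

With a 0.000001° grid the true value lies within half a step, ±0.000001°/2 = ±5e-07°, of the stored one.
North–south component: 5e-07° × 111190 = 0.055595 m.
E–W at 76.44°: 5e-07° × 111190 × cos 76.44° = 5e-07 × 111190 × 0.2345 ≈ 0.013035 m.
The two errors are perpendicular, so the maximum displacement is √(0.055595² + 0.013035²) ≈ 0.0571027 m.
That is 0.0571027 m = 5.7103 cm.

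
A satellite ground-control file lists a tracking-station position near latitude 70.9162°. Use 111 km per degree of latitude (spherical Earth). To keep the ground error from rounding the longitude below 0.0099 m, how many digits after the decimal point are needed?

At 70.9162° one degree of longitude covers 111000 × cos 70.9162° ≈ 111000 × 0.3270 ≈ 36291.5 m.
Rounding to N decimal places gives at most 0.5 × 10⁻ᴺ degrees of error, i.e. 0.5 × 10⁻ᴺ × 36291.5 m.
Need 0.5 × 36291.5 × 10⁻ᴺ ≤ 0.0099 → 10⁻ᴺ ≤ 5.456e-07, so N ≥ 6.26.
At 6 places the error can reach 0.0181 m, but 7 places keeps it to 0.00181 m.

7 decimal places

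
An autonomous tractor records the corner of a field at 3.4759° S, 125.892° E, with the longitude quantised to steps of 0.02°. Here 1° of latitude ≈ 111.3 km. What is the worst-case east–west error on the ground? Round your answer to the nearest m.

1111 m

With a 0.02° grid the true value lies within half a step, ±0.02°/2 = ±0.01°, of the stored one.
Parallels shrink by cos φ, so at 3.4759° a degree of longitude is 111300 × 0.9982 ≈ 111095 m.
Maximum E–W displacement: 0.01 × 111095 = 1110.95 m.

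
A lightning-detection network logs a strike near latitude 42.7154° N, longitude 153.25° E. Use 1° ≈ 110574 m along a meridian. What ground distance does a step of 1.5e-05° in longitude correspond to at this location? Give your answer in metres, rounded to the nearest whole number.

1 metres

One degree of longitude here spans 110574 × cos 42.7154° = 110574 × 0.7347 ≈ 81242.3 m; 1.5e-05° of that is 1.21863 m.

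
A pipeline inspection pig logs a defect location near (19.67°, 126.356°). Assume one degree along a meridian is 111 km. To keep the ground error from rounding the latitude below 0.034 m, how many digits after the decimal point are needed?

One degree of latitude covers 111000 m.
With N decimal places the half-ulp bound is 0.5·10⁻ᴺ°, or 0.5·10⁻ᴺ × 111000 m on the ground.
Need 0.5 × 111000 × 10⁻ᴺ ≤ 0.034 → 10⁻ᴺ ≤ 6.126e-07, so N ≥ 6.21.
N = 6 would give 0.0555 m (too coarse); N = 7 gives 0.00555 m ≤ 0.034 m.

7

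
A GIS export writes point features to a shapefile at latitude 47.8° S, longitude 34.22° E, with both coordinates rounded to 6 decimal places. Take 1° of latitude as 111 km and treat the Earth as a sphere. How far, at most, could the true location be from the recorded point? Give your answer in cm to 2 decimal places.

Rounding to 6 decimal places leaves each coordinate within ±5e-07° of the true value.
N–S: 5e-07° × 111000 m/° = 0.0555 m.
Longitude error → 5e-07 × 111000 × cos 47.8° = 5e-07 × 111000 × 0.6717 ≈ 0.0372805 m.
Worst case both components are at the extreme and orthogonal: √(0.0555² + 0.0372805²) ≈ 0.0668587 m.
That is 0.0668587 m = 6.6859 cm.

6.69 cm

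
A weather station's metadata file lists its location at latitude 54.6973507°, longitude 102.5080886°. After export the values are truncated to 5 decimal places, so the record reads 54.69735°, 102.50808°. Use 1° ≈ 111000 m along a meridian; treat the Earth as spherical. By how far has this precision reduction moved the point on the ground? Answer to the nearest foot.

The latitude changed by +0.0000007° and the longitude by +0.0000086°.
N–S: 0.0000007° × 111000 m/° = 0.0777 m.
E–W at 54.6974°: 0.0000086° × 111000 × cos 54.6974° = 0.0000086 × 111000 × 0.5779 ≈ 0.551659 m.
Distance: √(0.0777² + 0.551659²) ≈ 0.557104 m.
In feet: 0.557104 m ÷ 0.3048 ≈ 1.8278 ft.

2 feet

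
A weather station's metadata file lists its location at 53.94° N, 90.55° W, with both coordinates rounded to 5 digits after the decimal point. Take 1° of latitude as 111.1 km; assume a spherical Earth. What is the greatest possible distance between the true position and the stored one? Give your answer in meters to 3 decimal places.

0.645 meters

Rounding to 5 decimal places leaves each coordinate within ±5e-06° of the true value.
N–S: 5e-06° × 111100 m/° = 0.5555 m.
East–west component at 53.94°: 5e-06° × 111100 × cos 53.94° ≈ 5e-06 × 65397 ≈ 0.326985 m.
Worst case both components are at the extreme and orthogonal: √(0.5555² + 0.326985²) ≈ 0.644593 m.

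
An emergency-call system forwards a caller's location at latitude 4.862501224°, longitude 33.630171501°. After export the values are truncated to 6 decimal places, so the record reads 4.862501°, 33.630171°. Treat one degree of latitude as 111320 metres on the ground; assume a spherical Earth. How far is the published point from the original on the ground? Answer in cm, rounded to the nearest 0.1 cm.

Δlat = 4.862501224 − 4.862501 = +0.000000224°; Δlon = 33.630171501 − 33.630171 = +0.000000501°.
N–S: 0.000000224° × 111320 m/° = 0.0249357 m.
E–W at 4.8625°: 0.000000501° × 111320 × cos 4.8625° = 0.000000501 × 111320 × 0.9964 ≈ 0.0555706 m.
Hypotenuse of the two orthogonal shifts: √(0.0249357² + 0.0555706²) = 0.0609088 m.
That is 0.0609088 m = 6.0909 cm.

6.1 cm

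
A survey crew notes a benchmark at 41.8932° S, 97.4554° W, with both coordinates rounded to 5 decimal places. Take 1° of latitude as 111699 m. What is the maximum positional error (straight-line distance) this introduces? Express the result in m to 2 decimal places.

Rounding to 5 decimal places leaves each coordinate within ±5e-06° of the true value.
N–S: 5e-06° × 111699 m/° = 0.558495 m.
Longitude error → 5e-06 × 111699 × cos 41.8932° = 5e-06 × 111699 × 0.7444 ≈ 0.415739 m.
Combining orthogonally: (0.558495² + 0.415739²)^½ ≈ 0.696244 m.

0.70 m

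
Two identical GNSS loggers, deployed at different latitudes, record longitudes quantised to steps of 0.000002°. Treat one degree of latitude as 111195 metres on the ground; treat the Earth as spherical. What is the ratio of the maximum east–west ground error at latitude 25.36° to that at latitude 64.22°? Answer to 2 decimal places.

2.08

With a 0.000002° grid the true value lies within half a step, ±0.000002°/2 = ±1e-06°, of the stored one.
At 25.36°: 1e-06° × 111195 × cos 25.36° = 1e-06 × 111195 × 0.9036 ≈ 0.10048 m.
At 64.22°: 1e-06° × 111195 × cos 64.22° = 1e-06 × 111195 × 0.4349 ≈ 0.048361 m.
The ratio reduces to cos 25.36° / cos 64.22° = 0.9036/0.4349 ≈ 2.0777.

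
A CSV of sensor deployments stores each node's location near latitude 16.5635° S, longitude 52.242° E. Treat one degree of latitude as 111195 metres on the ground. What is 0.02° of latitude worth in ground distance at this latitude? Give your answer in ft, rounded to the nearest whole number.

7296 ft

0.02° × 111195 m/° = 2223.9 m.
In feet: 2223.9 m ÷ 0.3048 ≈ 7296.3 ft.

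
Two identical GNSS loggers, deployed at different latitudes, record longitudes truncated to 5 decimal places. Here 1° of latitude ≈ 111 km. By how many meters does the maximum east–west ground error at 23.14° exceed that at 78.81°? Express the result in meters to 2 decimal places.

0.81 meters

Truncating at 5 decimal places can drop up to a full unit in the last place, so the longitude may be off by as much as 1e-05°.
Error at 23.14° = 1e-05° × 111000 × cos 23.14° ≈ 1.11 × 0.9195 = 1.0207 m.
Error at 78.81° = 1e-05° × 111000 × cos 78.81° ≈ 1.11 × 0.1941 = 0.21541 m.
Difference: 1.0207 − 0.21541 = 0.80529 m.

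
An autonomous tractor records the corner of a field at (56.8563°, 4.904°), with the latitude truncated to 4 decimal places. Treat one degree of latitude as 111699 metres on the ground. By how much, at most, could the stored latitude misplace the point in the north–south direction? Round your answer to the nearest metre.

Truncating at 4 decimal places can drop up to a full unit in the last place, so the latitude may be off by as much as 0.0001°.
North–south distance: 0.0001° × 111699 m/° = 11.1699 m.

11 metres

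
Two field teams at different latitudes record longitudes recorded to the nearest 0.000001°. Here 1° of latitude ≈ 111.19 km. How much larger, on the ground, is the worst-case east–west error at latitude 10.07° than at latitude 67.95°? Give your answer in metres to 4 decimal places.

Rounding to 6 decimal places leaves the longitude within ±5e-07° of the true value.
At 10.07°: 5e-07° × 111190 × cos 10.07° = 5e-07 × 111190 × 0.9846 ≈ 0.054739 m.
Error at 67.95° = 5e-07° × 111190 × cos 67.95° ≈ 0.055595 × 0.3754 = 0.020871 m.
So the lower-latitude error exceeds the higher by 0.054739 − 0.020871 = 0.033867 m.

0.0339 metres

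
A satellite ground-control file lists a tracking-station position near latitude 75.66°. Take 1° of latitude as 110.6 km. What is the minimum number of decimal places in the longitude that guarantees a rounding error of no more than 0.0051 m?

7 decimal places

At 75.66° one degree of longitude covers 110600 × cos 75.66° ≈ 110600 × 0.2477 ≈ 27392.9 m.
With N decimal places the half-ulp bound is 0.5·10⁻ᴺ°, or 0.5·10⁻ᴺ × 27392.9 m on the ground.
Need 0.5 × 27392.9 × 10⁻ᴺ ≤ 0.0051 → 10⁻ᴺ ≤ 3.724e-07, so N ≥ 6.43.
So 7 decimal places suffice (0.00137 m); 6 would allow up to 0.0137 m.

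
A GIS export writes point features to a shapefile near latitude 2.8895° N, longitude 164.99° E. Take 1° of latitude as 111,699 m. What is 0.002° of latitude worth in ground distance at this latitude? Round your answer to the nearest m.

Along a meridian 0.002° is 0.002 × 111699 = 223.398 m.

223 m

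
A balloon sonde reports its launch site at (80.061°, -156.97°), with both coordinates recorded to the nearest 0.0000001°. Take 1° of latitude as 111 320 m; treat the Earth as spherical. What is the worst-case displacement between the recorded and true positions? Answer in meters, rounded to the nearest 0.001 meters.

0.006 meters

Rounding to 7 decimal places leaves each coordinate within ±5e-08° of the true value.
North–south component: 5e-08° × 111320 = 0.005566 m.
East–west component at 80.061°: 5e-08° × 111320 × cos 80.061° ≈ 5e-08 × 19213.8 ≈ 0.000960689 m.
Combining orthogonally: (0.005566² + 0.000960689²)^½ ≈ 0.0056483 m.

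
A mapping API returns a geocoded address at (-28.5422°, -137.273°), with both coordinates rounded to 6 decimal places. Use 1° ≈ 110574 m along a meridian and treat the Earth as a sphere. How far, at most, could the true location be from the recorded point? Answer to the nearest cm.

7 cm

Rounding to 6 decimal places leaves each coordinate within ±5e-07° of the true value.
North–south component: 5e-07° × 110574 = 0.055287 m.
East–west component at 28.5422°: 5e-07° × 110574 × cos 28.5422° ≈ 5e-07 × 97135.4 ≈ 0.0485677 m.
The two errors are perpendicular, so the maximum displacement is √(0.055287² + 0.0485677²) ≈ 0.0735899 m.
That is 0.0735899 m = 7.359 cm.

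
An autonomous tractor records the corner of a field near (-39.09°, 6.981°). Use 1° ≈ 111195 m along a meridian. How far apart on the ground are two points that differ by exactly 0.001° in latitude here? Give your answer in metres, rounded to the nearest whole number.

111 metres

0.001° × 111195 m/° = 111.195 m.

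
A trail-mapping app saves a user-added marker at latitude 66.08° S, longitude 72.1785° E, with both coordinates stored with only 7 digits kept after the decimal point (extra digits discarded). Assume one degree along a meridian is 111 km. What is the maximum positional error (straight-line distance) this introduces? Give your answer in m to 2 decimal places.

0.01 m

Truncating at 7 decimal places can drop up to a full unit in the last place, so each coordinate may be off by as much as 1e-07°.
N–S: 1e-07° × 111000 m/° = 0.0111 m.
Longitude error → 1e-07 × 111000 × cos 66.08° = 1e-07 × 111000 × 0.4055 ≈ 0.00450061 m.
The two errors are perpendicular, so the maximum displacement is √(0.0111² + 0.00450061²) ≈ 0.0119777 m.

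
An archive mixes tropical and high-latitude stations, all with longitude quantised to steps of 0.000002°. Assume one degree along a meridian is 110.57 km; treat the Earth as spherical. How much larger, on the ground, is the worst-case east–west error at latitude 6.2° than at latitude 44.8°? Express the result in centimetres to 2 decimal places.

With a 0.000002° grid the true value lies within half a step, ±0.000002°/2 = ±1e-06°, of the stored one.
Error at 6.2° = 1e-06° × 110570 × cos 6.2° ≈ 0.11057 × 0.9942 = 0.10992 m.
At 44.8°: 1e-06° × 110570 × cos 44.8° = 1e-06 × 110570 × 0.7096 ≈ 0.078457 m.
So the lower-latitude error exceeds the higher by 0.10992 − 0.078457 = 0.031466 m.
That is 0.031466 m = 3.1466 cm.

3.15 centimetres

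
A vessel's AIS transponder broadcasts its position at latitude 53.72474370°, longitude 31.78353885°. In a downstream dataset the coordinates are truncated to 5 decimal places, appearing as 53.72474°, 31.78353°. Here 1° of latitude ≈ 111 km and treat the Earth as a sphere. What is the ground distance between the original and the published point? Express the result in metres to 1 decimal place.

0.7 metres

Δlat = 53.72474370 − 53.72474 = +0.00000370°; Δlon = 31.78353885 − 31.78353 = +0.00000885°.
North–south shift: 0.00000370 × 111000 = 0.4107 m.
E–W at 53.7247°: 0.00000885° × 111000 × cos 53.7247° = 0.00000885 × 111000 × 0.5917 ≈ 0.581222 m.
Distance: √(0.4107² + 0.581222²) ≈ 0.711684 m.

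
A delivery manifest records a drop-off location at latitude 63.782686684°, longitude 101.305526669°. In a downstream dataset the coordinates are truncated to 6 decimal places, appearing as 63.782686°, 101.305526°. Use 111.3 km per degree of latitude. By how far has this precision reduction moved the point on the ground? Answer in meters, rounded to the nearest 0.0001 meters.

The latitude changed by +0.000000684° and the longitude by +0.000000669°.
North–south shift: 0.000000684 × 111300 = 0.0761292 m.
East–west at this latitude: 0.000000669° × 111300 × cos 63.7827° ≈ 0.000000669 × 49169.8 = 0.0328946 m.
Hypotenuse of the two orthogonal shifts: √(0.0761292² + 0.0328946²) = 0.082932 m.

0.0829 meters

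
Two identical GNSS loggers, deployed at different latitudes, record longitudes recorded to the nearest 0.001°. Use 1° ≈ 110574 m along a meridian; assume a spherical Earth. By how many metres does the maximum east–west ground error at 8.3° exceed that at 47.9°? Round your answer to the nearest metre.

Rounding to 3 decimal places leaves the longitude within ±0.0005° of the true value.
At 8.3°: 0.0005° × 110574 × cos 8.3° = 0.0005 × 110574 × 0.9895 ≈ 54.708 m.
At 47.9°: 0.0005° × 110574 × cos 47.9° = 0.0005 × 110574 × 0.6704 ≈ 37.066 m.
Difference: 54.708 − 37.066 = 17.642 m.

18 metres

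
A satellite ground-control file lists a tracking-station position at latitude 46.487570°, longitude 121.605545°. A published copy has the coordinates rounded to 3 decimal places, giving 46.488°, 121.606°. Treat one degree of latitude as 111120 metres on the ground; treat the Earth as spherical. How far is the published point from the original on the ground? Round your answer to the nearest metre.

The latitude changed by -0.000430° and the longitude by -0.000455°.
N–S: -0.000430° × 111120 m/° = -47.7816 m.
E–W at 46.488°: -0.000455° × 111120 × cos 46.488° = -0.000455 × 111120 × 0.6885 ≈ -34.8106 m.
Combined displacement = (47.7816² + 34.8106²)^½ ≈ 59.1173 m.

59 metres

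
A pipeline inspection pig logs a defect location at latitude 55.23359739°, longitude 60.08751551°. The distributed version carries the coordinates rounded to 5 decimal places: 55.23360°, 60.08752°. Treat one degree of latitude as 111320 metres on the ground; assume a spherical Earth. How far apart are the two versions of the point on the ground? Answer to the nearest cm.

41 cm

The latitude changed by -0.00000261° and the longitude by -0.00000449°.
North–south shift: -0.00000261 × 111320 = -0.290545 m.
E–W at 55.2336°: -0.00000449° × 111320 × cos 55.2336° = -0.00000449 × 111320 × 0.5702 ≈ -0.285017 m.
Hypotenuse of the two orthogonal shifts: √(0.290545² + 0.285017²) = 0.407003 m.
That is 0.407003 m = 40.7 cm.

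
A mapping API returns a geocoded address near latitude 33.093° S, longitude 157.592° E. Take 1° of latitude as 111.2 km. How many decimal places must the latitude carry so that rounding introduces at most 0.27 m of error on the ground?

6 decimal places

One degree of latitude covers 111200 m.
Rounding to N decimal places gives at most 0.5 × 10⁻ᴺ degrees of error, i.e. 0.5 × 10⁻ᴺ × 111200 m.
Setting 55600 × 10⁻ᴺ ≤ 0.27 gives 10ᴺ ≥ 2.059e+05, i.e. N ≥ 5.31.
So 6 decimal places suffice (0.0556 m); 5 would allow up to 0.556 m.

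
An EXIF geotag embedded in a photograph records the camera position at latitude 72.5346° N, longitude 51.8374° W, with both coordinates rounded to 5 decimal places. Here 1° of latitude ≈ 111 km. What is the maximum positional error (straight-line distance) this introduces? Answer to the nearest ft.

Rounding to 5 decimal places leaves each coordinate within ±5e-06° of the true value.
N–S: 5e-06° × 111000 m/° = 0.555 m.
Longitude error → 5e-06 × 111000 × cos 72.5346° = 5e-06 × 111000 × 0.3001 ≈ 0.166572 m.
Combining orthogonally: (0.555² + 0.166572²)^½ ≈ 0.579458 m.
In feet: 0.579458 m ÷ 0.3048 ≈ 1.9011 ft.

2 ft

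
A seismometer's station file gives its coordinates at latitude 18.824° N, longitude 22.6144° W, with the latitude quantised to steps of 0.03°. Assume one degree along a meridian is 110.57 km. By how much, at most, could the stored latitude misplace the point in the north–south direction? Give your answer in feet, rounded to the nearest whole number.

With a 0.03° grid the true value lies within half a step, ±0.03°/2 = ±0.015°, of the stored one.
North–south distance: 0.015° × 110570 m/° = 1658.55 m.
In feet: 1658.55 m ÷ 0.3048 ≈ 5441.4 ft.

5441 feet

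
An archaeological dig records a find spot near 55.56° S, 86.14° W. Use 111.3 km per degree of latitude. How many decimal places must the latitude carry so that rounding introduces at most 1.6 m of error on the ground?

5 decimal places

One degree of latitude covers 111300 m.
Rounding to N decimal places gives at most 0.5 × 10⁻ᴺ degrees of error, i.e. 0.5 × 10⁻ᴺ × 111300 m.
Need 0.5 × 111300 × 10⁻ᴺ ≤ 1.6 → 10⁻ᴺ ≤ 2.875e-05, so N ≥ 4.54.
At 4 places the error can reach 5.57 m, but 5 places keeps it to 0.556 m.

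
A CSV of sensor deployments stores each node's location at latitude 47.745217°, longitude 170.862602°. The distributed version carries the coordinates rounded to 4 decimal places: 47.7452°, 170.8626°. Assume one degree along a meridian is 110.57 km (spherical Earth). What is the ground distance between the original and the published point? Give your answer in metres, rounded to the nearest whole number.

The latitude changed by +0.000017° and the longitude by +0.000002°.
N–S: 0.000017° × 110570 m/° = 1.87969 m.
East–west at this latitude: 0.000002° × 110570 × cos 47.7452° ≈ 0.000002 × 74350.5 = 0.148701 m.
Hypotenuse of the two orthogonal shifts: √(1.87969² + 0.148701²) = 1.88556 m.

2 metres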